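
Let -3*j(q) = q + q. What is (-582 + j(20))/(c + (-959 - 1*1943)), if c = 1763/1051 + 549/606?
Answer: 379171372/1846655835 ≈ 0.20533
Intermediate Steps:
j(q) = -2*q/3 (j(q) = -(q + q)/3 = -2*q/3)
c = 548459/212302 (c = 1763*(1/1051) + 549*(1/606) = 1763/1051 + 183/202 = 548459/212302 ≈ 2.5834)
(-582 + j(20))/(c + (-959 - 1*1943)) = (-582 - ⅔*20)/(548459/212302 + (-959 - 1*1943)) = (-582 - 40/3)/(548459/212302 + (-959 - 1943)) = -1786/(3*(548459/212302 - 2902)) = -1786/(3*(-615551945/212302)) = -1786/3*(-212302/615551945) = 379171372/1846655835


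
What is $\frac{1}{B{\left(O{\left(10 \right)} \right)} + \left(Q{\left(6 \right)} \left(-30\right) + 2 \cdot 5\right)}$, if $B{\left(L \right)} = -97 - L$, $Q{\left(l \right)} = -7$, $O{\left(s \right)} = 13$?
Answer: $\frac{1}{110} \approx 0.0090909$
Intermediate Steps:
$\frac{1}{B{\left(O{\left(10 \right)} \right)} + \left(Q{\left(6 \right)} \left(-30\right) + 2 \cdot 5\right)} = \frac{1}{\left(-97 - 13\right) + \left(\left(-7\right) \left(-30\right) + 2 \cdot 5\right)} = \frac{1}{\left(-97 - 13\right) + \left(210 + 10\right)} = \frac{1}{-110 + 220} = \frac{1}{110}$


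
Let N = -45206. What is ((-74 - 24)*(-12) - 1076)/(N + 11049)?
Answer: -100/34157 ≈ -0.0029277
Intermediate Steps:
((-74 - 24)*(-12) - 1076)/(N + 11049) = ((-74 - 24)*(-12) - 1076)/(-45206 + 11049) = (-98*(-12) - 1076)/(-34157) = (1176 - 1076)*(-1/34157) = 100*(-1/34157) = -100/34157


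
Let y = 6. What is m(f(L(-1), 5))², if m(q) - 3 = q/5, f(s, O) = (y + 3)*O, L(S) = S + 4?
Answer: 144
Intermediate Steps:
L(S) = 4 + S
f(s, O) = 9*O (f(s, O) = (6 + 3)*O = 9*O)
m(q) = 3 + q/5
m(f(L(-1), 5))² = (3 + (9*5)/5)² = (3 + (⅕)*45)² = (3 + 9)² = 12² = 144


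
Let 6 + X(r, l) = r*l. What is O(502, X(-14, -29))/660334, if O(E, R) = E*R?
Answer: 100400/330167 ≈ 0.30409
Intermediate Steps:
X(r, l) = -6 + l*r (X(r, l) = -6 + r*l = -6 + l*r)
O(502, X(-14, -29))/660334 = (502*(-6 - 29*(-14)))/660334 = (502*(-6 + 406))*(1/660334) = (502*400)*(1/660334) = 200800*(1/660334) = 100400/330167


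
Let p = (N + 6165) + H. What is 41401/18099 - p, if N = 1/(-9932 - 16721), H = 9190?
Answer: -7406035615733/482392647 ≈ -15353.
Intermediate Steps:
N = -1/26653 (N = 1/(-26653) = -1/26653 ≈ -3.7519e-5)
p = 409256814/26653 (p = (-1/26653 + 6165) + 9190 = 164315744/26653 + 9190 = 409256814/26653 ≈ 15355.)
41401/18099 - p = 41401/18099 - 1*409256814/26653 = 41401*(1/18099) - 409256814/26653 = 41401/18099 - 409256814/26653 = -7406035615733/482392647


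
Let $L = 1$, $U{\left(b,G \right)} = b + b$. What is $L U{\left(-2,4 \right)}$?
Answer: $-4$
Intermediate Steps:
$U{\left(b,G \right)} = 2 b$
$L U{\left(-2,4 \right)} = 1 \cdot 2 \left(-2\right) = 1 \left(-4\right) = -4$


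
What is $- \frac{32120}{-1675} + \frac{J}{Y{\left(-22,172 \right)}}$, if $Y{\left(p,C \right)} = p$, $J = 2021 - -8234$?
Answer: $- \frac{3294097}{7370} \approx -446.96$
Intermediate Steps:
$J = 10255$ ($J = 2021 + 8234 = 10255$)
$- \frac{32120}{-1675} + \frac{J}{Y{\left(-22,172 \right)}} = - \frac{32120}{-1675} + \frac{10255}{-22} = \left(-32120\right) \left(- \frac{1}{1675}\right) + 10255 \left(- \frac{1}{22}\right) = \frac{6424}{335} - \frac{10255}{22} = - \frac{3294097}{7370}$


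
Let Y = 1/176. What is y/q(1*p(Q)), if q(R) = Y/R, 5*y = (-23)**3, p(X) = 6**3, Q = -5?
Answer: -462540672/5 ≈ -9.2508e+7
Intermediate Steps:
p(X) = 216
Y = 1/176 ≈ 0.0056818
y = -12167/5 (y = (1/5)*(-23)**3 = (1/5)*(-12167) = -12167/5 ≈ -2433.4)
q(R) = 1/(176*R)
y/q(1*p(Q)) = -12167/(5*(1/(176*((1*216))))) = -12167/(5*((1/176)/216)) = -12167/(5*((1/176)*(1/216))) = -12167/(5*1/38016) = -12167/5*38016 = -462540672/5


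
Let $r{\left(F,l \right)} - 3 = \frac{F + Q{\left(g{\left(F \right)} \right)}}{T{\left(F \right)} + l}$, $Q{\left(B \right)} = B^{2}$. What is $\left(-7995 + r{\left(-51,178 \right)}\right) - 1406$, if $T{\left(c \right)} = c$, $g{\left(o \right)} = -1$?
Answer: $- \frac{1193596}{127} \approx -9398.4$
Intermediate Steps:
$r{\left(F,l \right)} = 3 + \frac{1 + F}{F + l}$ ($r{\left(F,l \right)} = 3 + \frac{F + \left(-1\right)^{2}}{F + l} = 3 + \frac{F + 1}{F + l} = 3 + \frac{1 + F}{F + l}$)
$\left(-7995 + r{\left(-51,178 \right)}\right) - 1406 = \left(-7995 + \frac{1 + 3 \cdot 178 + 4 \left(-51\right)}{-51 + 178}\right) - 1406 = \left(-7995 + \frac{1 + 534 - 204}{127}\right) - 1406 = \left(-7995 + \frac{1}{127} \cdot 331\right) - 1406 = \left(-7995 + \frac{331}{127}\right) - 1406 = - \frac{1015034}{127} - 1406 = - \frac{1193596}{127}$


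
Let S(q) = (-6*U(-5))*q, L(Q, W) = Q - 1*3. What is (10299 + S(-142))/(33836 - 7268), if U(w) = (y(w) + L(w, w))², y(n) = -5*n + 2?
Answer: 11773/984 ≈ 11.964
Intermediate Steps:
L(Q, W) = -3 + Q (L(Q, W) = Q - 3 = -3 + Q)
y(n) = 2 - 5*n
U(w) = (-1 - 4*w)² (U(w) = ((2 - 5*w) + (-3 + w))² = (-1 - 4*w)²)
S(q) = -2166*q (S(q) = (-6*(1 + 4*(-5))²)*q = (-6*(1 - 20)²)*q = (-6*(-19)²)*q = (-6*361)*q = -2166*q)
(10299 + S(-142))/(33836 - 7268) = (10299 - 2166*(-142))/(33836 - 7268) = (10299 + 307572)/26568 = 317871*(1/26568) = 11773/984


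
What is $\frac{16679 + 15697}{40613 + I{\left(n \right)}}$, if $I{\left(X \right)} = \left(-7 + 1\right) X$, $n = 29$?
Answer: $\frac{32376}{40439} \approx 0.80061$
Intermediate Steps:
$I{\left(X \right)} = - 6 X$
$\frac{16679 + 15697}{40613 + I{\left(n \right)}} = \frac{16679 + 15697}{40613 - 174} = \frac{32376}{40613 - 174} = \frac{32376}{40439}$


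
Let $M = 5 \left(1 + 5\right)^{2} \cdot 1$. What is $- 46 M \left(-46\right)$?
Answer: $380880$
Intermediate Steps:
$M = 180$ ($M = 5 \cdot 6^{2} \cdot 1 = 5 \cdot 36 \cdot 1 = 180 \cdot 1 = 180$)
$- 46 M \left(-46\right) = \left(-46\right) 180 \left(-46\right) = \left(-8280\right) \left(-46\right) = 380880$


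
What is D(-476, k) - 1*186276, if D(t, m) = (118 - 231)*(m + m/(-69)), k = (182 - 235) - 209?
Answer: -10839836/69 ≈ -1.5710e+5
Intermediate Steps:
k = -262 (k = -53 - 209 = -262)
D(t, m) = -7684*m/69 (D(t, m) = -113*(m + m*(-1/69)) = -113*(m - m/69) = -7684*m/69)
D(-476, k) - 1*186276 = -7684/69*(-262) - 1*186276 = 2013208/69 - 186276 = -10839836/69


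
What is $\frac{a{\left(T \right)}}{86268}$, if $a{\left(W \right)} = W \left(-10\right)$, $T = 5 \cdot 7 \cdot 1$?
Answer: $- \frac{25}{6162} \approx -0.0040571$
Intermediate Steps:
$T = 35$ ($T = 35 \cdot 1 = 35$)
$a{\left(W \right)} = - 10 W$
$\frac{a{\left(T \right)}}{86268} = \frac{\left(-10\right) 35}{86268} = \left(-350\right) \frac{1}{86268} = - \frac{25}{6162}$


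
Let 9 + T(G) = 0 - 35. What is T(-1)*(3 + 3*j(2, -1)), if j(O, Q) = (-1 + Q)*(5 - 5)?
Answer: -132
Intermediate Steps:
j(O, Q) = 0 (j(O, Q) = (-1 + Q)*0 = 0)
T(G) = -44 (T(G) = -9 + (0 - 35) = -9 - 35 = -44)
T(-1)*(3 + 3*j(2, -1)) = -44*(3 + 3*0) = -44*(3 + 0) = -44*3 = -132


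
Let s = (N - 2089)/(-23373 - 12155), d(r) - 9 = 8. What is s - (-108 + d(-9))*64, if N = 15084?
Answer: 206902077/35528 ≈ 5823.6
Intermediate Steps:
d(r) = 17 (d(r) = 9 + 8 = 17)
s = -12995/35528 (s = (15084 - 2089)/(-23373 - 12155) = 12995/(-35528) = 12995*(-1/35528) = -12995/35528 ≈ -0.36577)
s - (-108 + d(-9))*64 = -12995/35528 - (-108 + 17)*64 = -12995/35528 - (-91)*64 = -12995/35528 - 1*(-5824) = -12995/35528 + 5824 = 206902077/35528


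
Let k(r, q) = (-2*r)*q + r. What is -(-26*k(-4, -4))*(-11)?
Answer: 10296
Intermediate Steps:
k(r, q) = r - 2*q*r (k(r, q) = -2*q*r + r = r - 2*q*r)
-(-26*k(-4, -4))*(-11) = -(-(-104)*(1 - 2*(-4)))*(-11) = -(-(-104)*(1 + 8))*(-11) = -(-(-104)*9)*(-11) = -(-26*(-36))*(-11) = -936*(-11) = -1*(-10296) = 10296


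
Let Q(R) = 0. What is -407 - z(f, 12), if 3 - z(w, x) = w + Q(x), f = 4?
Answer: -406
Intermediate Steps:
z(w, x) = 3 - w (z(w, x) = 3 - (w + 0) = 3 - w)
-407 - z(f, 12) = -407 - (3 - 1*4) = -407 - (3 - 4) = -407 - 1*(-1) = -407 + 1 = -406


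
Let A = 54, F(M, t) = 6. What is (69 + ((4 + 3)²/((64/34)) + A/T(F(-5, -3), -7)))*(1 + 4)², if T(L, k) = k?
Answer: 488975/224 ≈ 2182.9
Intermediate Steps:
(69 + ((4 + 3)²/((64/34)) + A/T(F(-5, -3), -7)))*(1 + 4)² = (69 + ((4 + 3)²/((64/34)) + 54/(-7)))*(1 + 4)² = (69 + (7²/((64*(1/34))) + 54*(-⅐)))*5² = (69 + (49/(32/17) - 54/7))*25 = (69 + (49*(17/32) - 54/7))*25 = (69 + (833/32 - 54/7))*25 = (69 + 4103/224)*25 = (19559/224)*25 = 488975/224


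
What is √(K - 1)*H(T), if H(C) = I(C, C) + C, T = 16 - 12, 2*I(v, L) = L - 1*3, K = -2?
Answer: 9*I*√3/2 ≈ 7.7942*I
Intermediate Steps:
I(v, L) = -3/2 + L/2 (I(v, L) = (L - 1*3)/2 = (L - 3)/2 = (-3 + L)/2 = -3/2 + L/2)
T = 4
H(C) = -3/2 + 3*C/2 (H(C) = (-3/2 + C/2) + C = -3/2 + 3*C/2)
√(K - 1)*H(T) = √(-2 - 1)*(-3/2 + (3/2)*4) = √(-3)*(-3/2 + 6) = (I*√3)*(9/2) = 9*I*√3/2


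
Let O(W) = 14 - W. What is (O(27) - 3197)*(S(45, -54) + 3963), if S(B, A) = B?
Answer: -12865680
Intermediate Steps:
(O(27) - 3197)*(S(45, -54) + 3963) = ((14 - 1*27) - 3197)*(45 + 3963) = ((14 - 27) - 3197)*4008 = (-13 - 3197)*4008 = -3210*4008 = -12865680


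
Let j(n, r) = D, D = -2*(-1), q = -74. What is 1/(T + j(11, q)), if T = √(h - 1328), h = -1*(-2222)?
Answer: -1/445 + √894/890 ≈ 0.031348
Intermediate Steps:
h = 2222
D = 2
j(n, r) = 2
T = √894 (T = √(2222 - 1328) = √894 ≈ 29.900)
1/(T + j(11, q)) = 1/(√894 + 2) = 1/(2 + √894)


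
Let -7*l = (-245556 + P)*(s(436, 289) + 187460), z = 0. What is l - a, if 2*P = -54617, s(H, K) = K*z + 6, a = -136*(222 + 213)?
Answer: 51153230477/7 ≈ 7.3076e+9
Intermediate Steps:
a = -59160 (a = -136*435 = -59160)
s(H, K) = 6 (s(H, K) = K*0 + 6 = 0 + 6 = 6)
P = -54617/2 (P = (½)*(-54617) = -54617/2 ≈ -27309.)
l = 51152816357/7 (l = -(-245556 - 54617/2)*(6 + 187460)/7 = -(-545729)*187466/14 = -⅐*(-51152816357) = 51152816357/7 ≈ 7.3075e+9)
l - a = 51152816357/7 - 1*(-59160) = 51152816357/7 + 59160 = 51153230477/7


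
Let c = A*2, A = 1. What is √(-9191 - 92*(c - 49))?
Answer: I*√4867 ≈ 69.764*I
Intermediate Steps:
c = 2 (c = 1*2 = 2)
√(-9191 - 92*(c - 49)) = √(-9191 - 92*(2 - 49)) = √(-9191 - 92*(-47)) = √(-9191 + 4324) = √(-4867) = I*√4867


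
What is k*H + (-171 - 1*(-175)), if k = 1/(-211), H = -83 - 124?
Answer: 1051/211 ≈ 4.9810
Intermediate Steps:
H = -207
k = -1/211 ≈ -0.0047393
k*H + (-171 - 1*(-175)) = -1/211*(-207) + (-171 - 1*(-175)) = 207/211 + (-171 + 175) = 207/211 + 4 = 1051/211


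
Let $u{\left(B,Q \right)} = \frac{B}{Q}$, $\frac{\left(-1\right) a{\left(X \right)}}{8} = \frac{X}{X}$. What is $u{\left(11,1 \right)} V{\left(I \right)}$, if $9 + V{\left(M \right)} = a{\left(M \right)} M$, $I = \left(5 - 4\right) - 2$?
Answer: $-11$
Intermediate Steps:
$a{\left(X \right)} = -8$ ($a{\left(X \right)} = - 8 \frac{X}{X} = \left(-8\right) 1 = -8$)
$I = -1$ ($I = 1 - 2 = -1$)
$V{\left(M \right)} = -9 - 8 M$
$u{\left(11,1 \right)} V{\left(I \right)} = \frac{11}{1} \left(-9 - -8\right) = 11 \cdot 1 \left(-9 + 8\right) = 11 \left(-1\right) = -11$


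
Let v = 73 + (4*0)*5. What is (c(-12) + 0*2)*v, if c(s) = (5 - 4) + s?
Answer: -803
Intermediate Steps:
v = 73 (v = 73 + 0*5 = 73 + 0 = 73)
c(s) = 1 + s
(c(-12) + 0*2)*v = ((1 - 12) + 0*2)*73 = (-11 + 0)*73 = -11*73 = -803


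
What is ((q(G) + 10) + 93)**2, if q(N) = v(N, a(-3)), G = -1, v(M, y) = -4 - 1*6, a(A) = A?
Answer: 8649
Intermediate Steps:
v(M, y) = -10 (v(M, y) = -4 - 6 = -10)
q(N) = -10
((q(G) + 10) + 93)**2 = ((-10 + 10) + 93)**2 = (0 + 93)**2 = 93**2 = 8649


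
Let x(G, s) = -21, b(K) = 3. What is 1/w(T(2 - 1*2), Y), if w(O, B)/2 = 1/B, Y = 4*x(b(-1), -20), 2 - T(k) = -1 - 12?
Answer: -42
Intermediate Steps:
T(k) = 15 (T(k) = 2 - (-1 - 12) = 2 - 1*(-13) = 2 + 13 = 15)
Y = -84 (Y = 4*(-21) = -84)
w(O, B) = 2/B
1/w(T(2 - 1*2), Y) = 1/(2/(-84)) = 1/(2*(-1/84)) = 1/(-1/42) = -42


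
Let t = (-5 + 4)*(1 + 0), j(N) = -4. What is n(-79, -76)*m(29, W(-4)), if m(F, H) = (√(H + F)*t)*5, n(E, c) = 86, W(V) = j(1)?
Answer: -2150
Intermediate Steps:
W(V) = -4
t = -1 (t = -1*1 = -1)
m(F, H) = -5*√(F + H) (m(F, H) = (√(H + F)*(-1))*5 = (√(F + H)*(-1))*5 = -√(F + H)*5 = -5*√(F + H))
n(-79, -76)*m(29, W(-4)) = 86*(-5*√(29 - 4)) = 86*(-5*√25) = 86*(-5*5) = 86*(-25) = -2150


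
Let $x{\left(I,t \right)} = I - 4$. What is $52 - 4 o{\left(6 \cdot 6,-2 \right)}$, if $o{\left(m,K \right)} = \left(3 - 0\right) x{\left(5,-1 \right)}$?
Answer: $40$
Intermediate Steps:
$x{\left(I,t \right)} = -4 + I$ ($x{\left(I,t \right)} = I - 4 = -4 + I$)
$o{\left(m,K \right)} = 3$ ($o{\left(m,K \right)} = \left(3 - 0\right) \left(-4 + 5\right) = \left(3 + 0\right) 1 = 3 \cdot 1 = 3$)
$52 - 4 o{\left(6 \cdot 6,-2 \right)} = 52 - 12 = 40$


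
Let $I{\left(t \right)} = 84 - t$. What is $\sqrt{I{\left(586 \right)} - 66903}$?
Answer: $i \sqrt{67405} \approx 259.62 i$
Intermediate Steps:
$\sqrt{I{\left(586 \right)} - 66903} = \sqrt{\left(84 - 586\right) - 66903} = \sqrt{-502 - 66903} = \sqrt{-67405} = i \sqrt{67405}$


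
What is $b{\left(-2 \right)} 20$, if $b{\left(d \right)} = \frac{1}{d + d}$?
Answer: $-5$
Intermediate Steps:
$b{\left(d \right)} = \frac{1}{2 d}$
$b{\left(-2 \right)} 20 = \frac{1}{2 \left(-2\right)} 20 = \frac{1}{2} \left(- \frac{1}{2}\right) 20 = \left(- \frac{1}{4}\right) 20 = -5$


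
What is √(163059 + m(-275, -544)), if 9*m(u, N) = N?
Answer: √1466987/3 ≈ 403.73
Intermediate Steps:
m(u, N) = N/9
√(163059 + m(-275, -544)) = √(163059 + (⅑)*(-544)) = √(163059 - 544/9) = √(1466987/9) = √1466987/3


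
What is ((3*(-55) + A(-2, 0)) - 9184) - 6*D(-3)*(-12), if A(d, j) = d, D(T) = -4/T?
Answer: -9255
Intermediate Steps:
((3*(-55) + A(-2, 0)) - 9184) - 6*D(-3)*(-12) = ((3*(-55) - 2) - 9184) - (-24)/(-3)*(-12) = ((-165 - 2) - 9184) - (-24)*(-1)/3*(-12) = (-167 - 9184) - 6*4/3*(-12) = -9351 - 8*(-12) = -9351 + 96 = -9255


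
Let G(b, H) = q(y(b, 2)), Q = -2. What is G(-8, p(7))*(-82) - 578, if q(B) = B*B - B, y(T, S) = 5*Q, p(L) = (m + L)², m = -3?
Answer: -9598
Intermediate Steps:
p(L) = (-3 + L)²
y(T, S) = -10 (y(T, S) = 5*(-2) = -10)
q(B) = B² - B
G(b, H) = 110 (G(b, H) = -10*(-1 - 10) = -10*(-11) = 110)
G(-8, p(7))*(-82) - 578 = 110*(-82) - 578 = -9020 - 578 = -9598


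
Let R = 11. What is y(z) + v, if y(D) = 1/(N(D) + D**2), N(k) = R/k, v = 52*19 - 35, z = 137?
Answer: 2450510029/2571364 ≈ 953.00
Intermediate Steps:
v = 953 (v = 988 - 35 = 953)
N(k) = 11/k
y(D) = 1/(D**2 + 11/D) (y(D) = 1/(11/D + D**2) = 1/(D**2 + 11/D))
y(z) + v = 137/(11 + 137**3) + 953 = 137/(11 + 2571353) + 953 = 137/2571364 + 953 = 2450510029/2571364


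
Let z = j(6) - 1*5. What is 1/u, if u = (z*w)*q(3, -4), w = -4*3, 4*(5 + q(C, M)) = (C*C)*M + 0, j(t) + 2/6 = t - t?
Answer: -1/896 ≈ -0.0011161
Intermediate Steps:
j(t) = -⅓ (j(t) = -⅓ + (t - t) = -⅓ + 0 = -⅓)
q(C, M) = -5 + M*C²/4 (q(C, M) = -5 + ((C*C)*M + 0)/4 = -5 + (C²*M + 0)/4 = -5 + (M*C² + 0)/4 = -5 + (M*C²)/4 = -5 + M*C²/4)
z = -16/3 (z = -⅓ - 1*5 = -⅓ - 5 = -16/3 ≈ -5.3333)
w = -12
u = -896 (u = (-16/3*(-12))*(-5 + (¼)*(-4)*3²) = 64*(-5 + (¼)*(-4)*9) = 64*(-5 - 9) = 64*(-14) = -896)
1/u = 1/(-896) = -1/896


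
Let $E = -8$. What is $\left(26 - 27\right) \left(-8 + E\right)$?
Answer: $16$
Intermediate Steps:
$\left(26 - 27\right) \left(-8 + E\right) = \left(26 - 27\right) \left(-8 - 8\right) = \left(-1\right) \left(-16\right) = 16$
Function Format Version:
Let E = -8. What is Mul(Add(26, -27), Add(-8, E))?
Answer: 16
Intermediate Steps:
Mul(Add(26, -27), Add(-8, E)) = Mul(Add(26, -27), Add(-8, -8)) = Mul(-1, -16) = 16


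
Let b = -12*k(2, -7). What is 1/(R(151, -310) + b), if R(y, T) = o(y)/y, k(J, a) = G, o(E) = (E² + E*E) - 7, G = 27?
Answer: -151/3329 ≈ -0.045359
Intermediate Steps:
o(E) = -7 + 2*E² (o(E) = (E² + E²) - 7 = 2*E² - 7 = -7 + 2*E²)
k(J, a) = 27
R(y, T) = (-7 + 2*y²)/y
b = -324 (b = -12*27 = -324)
1/(R(151, -310) + b) = 1/((-7/151 + 2*151) - 324) = 1/((-7*1/151 + 302) - 324) = 1/((-7/151 + 302) - 324) = 1/(45595/151 - 324) = 1/(-3329/151) = -151/3329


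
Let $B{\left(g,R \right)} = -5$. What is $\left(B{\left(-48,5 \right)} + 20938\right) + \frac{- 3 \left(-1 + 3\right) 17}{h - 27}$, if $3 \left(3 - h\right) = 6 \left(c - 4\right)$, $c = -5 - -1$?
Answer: $\frac{83783}{4} \approx 20946.0$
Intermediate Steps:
$c = -4$ ($c = -5 + 1 = -4$)
$h = 19$ ($h = 3 - \frac{6 \left(-4 - 4\right)}{3} = 3 - \frac{6 \left(-8\right)}{3} = 3 - -16 = 3 + 16 = 19$)
$\left(B{\left(-48,5 \right)} + 20938\right) + \frac{- 3 \left(-1 + 3\right) 17}{h - 27} = \left(-5 + 20938\right) + \frac{- 3 \left(-1 + 3\right) 17}{19 - 27} = 20933 + \frac{\left(-3\right) 2 \cdot 17}{-8} = 20933 + \left(-6\right) 17 \left(- \frac{1}{8}\right) = 20933 - - \frac{51}{4} = 20933 + \frac{51}{4} = \frac{83783}{4}$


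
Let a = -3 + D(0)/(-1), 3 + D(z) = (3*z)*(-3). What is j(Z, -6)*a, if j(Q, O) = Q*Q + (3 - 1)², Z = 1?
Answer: 0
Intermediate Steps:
j(Q, O) = 4 + Q² (j(Q, O) = Q² + 2² = Q² + 4 = 4 + Q²)
D(z) = -3 - 9*z (D(z) = -3 + (3*z)*(-3) = -3 - 9*z)
a = 0 (a = -3 + (-3 - 9*0)/(-1) = -3 - (-3 + 0) = -3 - 1*(-3) = -3 + 3 = 0)
j(Z, -6)*a = (4 + 1²)*0 = (4 + 1)*0 = 5*0 = 0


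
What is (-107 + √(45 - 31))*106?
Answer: -11342 + 106*√14 ≈ -10945.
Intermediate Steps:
(-107 + √(45 - 31))*106 = (-107 + √14)*106 = -11342 + 106*√14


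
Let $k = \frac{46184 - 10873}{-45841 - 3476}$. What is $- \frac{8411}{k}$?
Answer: $\frac{414805287}{35311} \approx 11747.0$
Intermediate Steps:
$k = - \frac{35311}{49317}$ ($k = \frac{35311}{-49317} = 35311 \left(- \frac{1}{49317}\right) = - \frac{35311}{49317} \approx -0.716$)
$- \frac{8411}{k} = - \frac{8411}{- \frac{35311}{49317}} = \left(-8411\right) \left(- \frac{49317}{35311}\right) = \frac{414805287}{35311}$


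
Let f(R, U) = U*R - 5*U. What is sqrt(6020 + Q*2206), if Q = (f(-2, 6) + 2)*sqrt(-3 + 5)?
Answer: 2*sqrt(1505 - 22060*sqrt(2)) ≈ 344.63*I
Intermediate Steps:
f(R, U) = -5*U + R*U (f(R, U) = R*U - 5*U = -5*U + R*U)
Q = -40*sqrt(2) (Q = (6*(-5 - 2) + 2)*sqrt(-3 + 5) = (6*(-7) + 2)*sqrt(2) = (-42 + 2)*sqrt(2) = -40*sqrt(2) ≈ -56.569)
sqrt(6020 + Q*2206) = sqrt(6020 - 40*sqrt(2)*2206) = sqrt(6020 - 88240*sqrt(2))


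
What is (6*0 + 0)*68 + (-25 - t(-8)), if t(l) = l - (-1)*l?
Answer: -9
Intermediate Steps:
t(l) = 2*l (t(l) = l + l = 2*l)
(6*0 + 0)*68 + (-25 - t(-8)) = (6*0 + 0)*68 + (-25 - 2*(-8)) = (0 + 0)*68 + (-25 - 1*(-16)) = 0*68 + (-25 + 16) = 0 - 9 = -9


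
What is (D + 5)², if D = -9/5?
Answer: 256/25 ≈ 10.240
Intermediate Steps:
D = -9/5 (D = -9*⅕ = -9/5 ≈ -1.8000)
(D + 5)² = (-9/5 + 5)² = (16/5)² = 256/25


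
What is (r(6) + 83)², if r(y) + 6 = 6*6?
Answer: 12769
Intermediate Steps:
r(y) = 30 (r(y) = -6 + 6*6 = -6 + 36 = 30)
(r(6) + 83)² = (30 + 83)² = 113² = 12769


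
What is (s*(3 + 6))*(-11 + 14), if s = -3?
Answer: -81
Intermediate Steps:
(s*(3 + 6))*(-11 + 14) = (-3*(3 + 6))*(-11 + 14) = -3*9*3 = -27*3 = -81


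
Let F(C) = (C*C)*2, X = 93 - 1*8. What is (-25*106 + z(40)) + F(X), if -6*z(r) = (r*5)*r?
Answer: 31400/3 ≈ 10467.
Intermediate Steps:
X = 85 (X = 93 - 8 = 85)
z(r) = -5*r²/6 (z(r) = -r*5*r/6 = -5*r*r/6 = -5*r²/6)
F(C) = 2*C² (F(C) = C²*2 = 2*C²)
(-25*106 + z(40)) + F(X) = (-25*106 - ⅚*40²) + 2*85² = (-2650 - ⅚*1600) + 2*7225 = (-2650 - 4000/3) + 14450 = -11950/3 + 14450 = 31400/3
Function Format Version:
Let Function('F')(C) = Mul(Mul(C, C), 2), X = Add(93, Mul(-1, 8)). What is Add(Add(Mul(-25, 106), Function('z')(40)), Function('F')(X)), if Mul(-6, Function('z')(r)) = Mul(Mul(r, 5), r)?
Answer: Rational(31400, 3) ≈ 10467.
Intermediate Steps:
X = 85 (X = Add(93, -8) = 85)
Function('z')(r) = Mul(Rational(-5, 6), Pow(r, 2)) (Function('z')(r) = Mul(Rational(-1, 6), Mul(Mul(r, 5), r)) = Mul(Rational(-1, 6), Mul(Mul(5, r), r)) = Mul(Rational(-1, 6), Mul(5, Pow(r, 2))) = Mul(Rational(-5, 6), Pow(r, 2)))
Function('F')(C) = Mul(2, Pow(C, 2)) (Function('F')(C) = Mul(Pow(C, 2), 2) = Mul(2, Pow(C, 2)))
Add(Add(Mul(-25, 106), Function('z')(40)), Function('F')(X)) = Add(Add(Mul(-25, 106), Mul(Rational(-5, 6), Pow(40, 2))), Mul(2, Pow(85, 2))) = Add(Add(-2650, Mul(Rational(-5, 6), 1600)), Mul(2, 7225)) = Add(Add(-2650, Rational(-4000, 3)), 14450) = Add(Rational(-11950, 3), 14450) = Rational(31400, 3)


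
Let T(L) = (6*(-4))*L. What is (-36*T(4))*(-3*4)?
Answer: -41472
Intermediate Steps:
T(L) = -24*L
(-36*T(4))*(-3*4) = (-(-864)*4)*(-3*4) = -36*(-96)*(-12) = 3456*(-12) = -41472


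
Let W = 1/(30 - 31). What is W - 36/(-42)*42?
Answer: 35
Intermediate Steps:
W = -1 (W = 1/(-1) = -1)
W - 36/(-42)*42 = -1 - 36/(-42)*42 = -1 - 36*(-1/42)*42 = -1 + (6/7)*42 = -1 + 36 = 35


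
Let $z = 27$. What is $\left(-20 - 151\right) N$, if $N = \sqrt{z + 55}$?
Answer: $- 171 \sqrt{82} \approx -1548.5$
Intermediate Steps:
$N = \sqrt{82}$ ($N = \sqrt{27 + 55} = \sqrt{82} \approx 9.0554$)
$\left(-20 - 151\right) N = \left(-20 - 151\right) \sqrt{82} = - 171 \sqrt{82}$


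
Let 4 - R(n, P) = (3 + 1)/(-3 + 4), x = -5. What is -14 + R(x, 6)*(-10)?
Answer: -14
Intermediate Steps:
R(n, P) = 0 (R(n, P) = 4 - (3 + 1)/(-3 + 4) = 4 - 4/1 = 4 - 4 = 0)
-14 + R(x, 6)*(-10) = -14 + 0*(-10) = -14 + 0 = -14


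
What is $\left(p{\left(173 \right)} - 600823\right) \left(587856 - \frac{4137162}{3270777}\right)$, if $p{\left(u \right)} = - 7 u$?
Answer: $- \frac{385851968294432100}{1090259} \approx -3.5391 \cdot 10^{11}$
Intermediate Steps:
$\left(p{\left(173 \right)} - 600823\right) \left(587856 - \frac{4137162}{3270777}\right) = \left(\left(-7\right) 173 - 600823\right) \left(587856 - \frac{4137162}{3270777}\right) = \left(-1211 - 600823\right) \left(587856 - \frac{1379054}{1090259}\right) = - 602034 \left(587856 - \frac{1379054}{1090259}\right) = \left(-602034\right) \frac{640913915650}{1090259} = - \frac{385851968294432100}{1090259}$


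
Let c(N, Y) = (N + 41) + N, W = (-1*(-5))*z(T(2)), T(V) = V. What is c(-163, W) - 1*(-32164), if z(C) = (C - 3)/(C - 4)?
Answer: 31879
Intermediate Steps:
z(C) = (-3 + C)/(-4 + C)
W = 5/2 (W = (-1*(-5))*((-3 + 2)/(-4 + 2)) = 5*(-1/(-2)) = 5*(-½*(-1)) = 5*(½) = 5/2 ≈ 2.5000)
c(N, Y) = 41 + 2*N (c(N, Y) = (41 + N) + N = 41 + 2*N)
c(-163, W) - 1*(-32164) = (41 + 2*(-163)) - 1*(-32164) = (41 - 326) + 32164 = -285 + 32164 = 31879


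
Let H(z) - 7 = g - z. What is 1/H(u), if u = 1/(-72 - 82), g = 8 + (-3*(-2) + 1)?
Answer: 154/3389 ≈ 0.045441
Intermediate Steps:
g = 15 (g = 8 + (6 + 1) = 8 + 7 = 15)
u = -1/154 (u = 1/(-154) = -1/154 ≈ -0.0064935)
H(z) = 22 - z (H(z) = 7 + (15 - z) = 22 - z)
1/H(u) = 1/(22 - 1*(-1/154)) = 1/(22 + 1/154) = 1/(3389/154) = 154/3389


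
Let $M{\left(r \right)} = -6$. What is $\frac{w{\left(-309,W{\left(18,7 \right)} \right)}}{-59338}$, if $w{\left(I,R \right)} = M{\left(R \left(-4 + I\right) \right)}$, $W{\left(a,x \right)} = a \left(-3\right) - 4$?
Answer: $\frac{3}{29669} \approx 0.00010112$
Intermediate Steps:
$W{\left(a,x \right)} = -4 - 3 a$ ($W{\left(a,x \right)} = - 3 a - 4 = -4 - 3 a$)
$w{\left(I,R \right)} = -6$
$\frac{w{\left(-309,W{\left(18,7 \right)} \right)}}{-59338} = - \frac{6}{-59338} = \left(-6\right) \left(- \frac{1}{59338}\right) = \frac{3}{29669}$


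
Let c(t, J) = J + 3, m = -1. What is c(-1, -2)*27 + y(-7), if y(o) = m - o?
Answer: 33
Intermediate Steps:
y(o) = -1 - o
c(t, J) = 3 + J
c(-1, -2)*27 + y(-7) = (3 - 2)*27 + (-1 - 1*(-7)) = 1*27 + (-1 + 7) = 27 + 6 = 33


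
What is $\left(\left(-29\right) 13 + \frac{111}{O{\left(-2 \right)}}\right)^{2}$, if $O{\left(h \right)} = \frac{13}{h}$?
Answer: $\frac{26245129}{169} \approx 1.553 \cdot 10^{5}$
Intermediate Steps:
$\left(\left(-29\right) 13 + \frac{111}{O{\left(-2 \right)}}\right)^{2} = \left(\left(-29\right) 13 + \frac{111}{13 \frac{1}{-2}}\right)^{2} = \left(-377 + \frac{111}{13 \left(- \frac{1}{2}\right)}\right)^{2} = \left(-377 + \frac{111}{- \frac{13}{2}}\right)^{2} = \left(-377 + 111 \left(- \frac{2}{13}\right)\right)^{2} = \left(-377 - \frac{222}{13}\right)^{2} = \left(- \frac{5123}{13}\right)^{2} = \frac{26245129}{169}$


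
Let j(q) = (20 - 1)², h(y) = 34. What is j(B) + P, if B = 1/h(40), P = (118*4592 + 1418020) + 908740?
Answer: 2868977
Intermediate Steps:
P = 2868616 (P = (541856 + 1418020) + 908740 = 1959876 + 908740 = 2868616)
B = 1/34 ≈ 0.029412
j(q) = 361 (j(q) = 19² = 361)
j(B) + P = 361 + 2868616 = 2868977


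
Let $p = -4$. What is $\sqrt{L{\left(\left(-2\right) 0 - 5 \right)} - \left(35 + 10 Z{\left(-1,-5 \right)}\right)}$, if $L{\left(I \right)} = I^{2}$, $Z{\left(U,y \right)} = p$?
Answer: $\sqrt{30} \approx 5.4772$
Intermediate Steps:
$Z{\left(U,y \right)} = -4$
$\sqrt{L{\left(\left(-2\right) 0 - 5 \right)} - \left(35 + 10 Z{\left(-1,-5 \right)}\right)} = \sqrt{\left(\left(-2\right) 0 - 5\right)^{2} - -5} = \sqrt{\left(0 - 5\right)^{2} + \left(40 - 35\right)} = \sqrt{\left(-5\right)^{2} + 5} = \sqrt{25 + 5} = \sqrt{30}$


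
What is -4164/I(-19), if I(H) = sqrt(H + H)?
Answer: 2082*I*sqrt(38)/19 ≈ 675.49*I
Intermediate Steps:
I(H) = sqrt(2)*sqrt(H) (I(H) = sqrt(2*H) = sqrt(2)*sqrt(H))
-4164/I(-19) = -4164*(-I*sqrt(38)/38) = -(-2082)*I*sqrt(38)/19 = 2082*I*sqrt(38)/19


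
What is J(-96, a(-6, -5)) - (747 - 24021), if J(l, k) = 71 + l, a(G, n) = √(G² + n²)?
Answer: 23249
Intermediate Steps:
J(-96, a(-6, -5)) - (747 - 24021) = (71 - 96) - (747 - 24021) = -25 - 1*(-23274) = -25 + 23274 = 23249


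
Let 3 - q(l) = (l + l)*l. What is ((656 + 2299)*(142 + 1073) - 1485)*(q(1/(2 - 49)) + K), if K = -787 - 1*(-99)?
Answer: -5430514256280/2209 ≈ -2.4584e+9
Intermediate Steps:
K = -688 (K = -787 + 99 = -688)
q(l) = 3 - 2*l² (q(l) = 3 - (l + l)*l = 3 - 2*l*l = 3 - 2*l²)
((656 + 2299)*(142 + 1073) - 1485)*(q(1/(2 - 49)) + K) = ((656 + 2299)*(142 + 1073) - 1485)*((3 - 2/(2 - 49)²) - 688) = (2955*1215 - 1485)*((3 - 2*(1/(-47))²) - 688) = (3590325 - 1485)*((3 - 2*(-1/47)²) - 688) = 3588840*((3 - 2*1/2209) - 688) = 3588840*((3 - 2/2209) - 688) = 3588840*(6625/2209 - 688) = 3588840*(-1513167/2209) = -5430514256280/2209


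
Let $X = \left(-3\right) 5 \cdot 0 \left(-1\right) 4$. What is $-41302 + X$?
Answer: $-41302$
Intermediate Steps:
$X = 0$ ($X = \left(-15\right) 0 \left(-1\right) 4 = 0 \left(-1\right) 4 = 0 \cdot 4 = 0$)
$-41302 + X = -41302 + 0 = -41302$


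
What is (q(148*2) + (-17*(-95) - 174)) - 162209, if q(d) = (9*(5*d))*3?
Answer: -120808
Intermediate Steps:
q(d) = 135*d (q(d) = (45*d)*3 = 135*d)
(q(148*2) + (-17*(-95) - 174)) - 162209 = (135*(148*2) + (-17*(-95) - 174)) - 162209 = (135*296 + (1615 - 174)) - 162209 = (39960 + 1441) - 162209 = 41401 - 162209 = -120808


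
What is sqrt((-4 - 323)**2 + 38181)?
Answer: sqrt(145110) ≈ 380.93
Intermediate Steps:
sqrt((-4 - 323)**2 + 38181) = sqrt((-327)**2 + 38181) = sqrt(106929 + 38181) = sqrt(145110)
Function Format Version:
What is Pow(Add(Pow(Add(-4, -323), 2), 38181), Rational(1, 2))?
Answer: Pow(145110, Rational(1, 2)) ≈ 380.93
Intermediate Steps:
Pow(Add(Pow(Add(-4, -323), 2), 38181), Rational(1, 2)) = Pow(Add(Pow(-327, 2), 38181), Rational(1, 2)) = Pow(Add(106929, 38181), Rational(1, 2)) = Pow(145110, Rational(1, 2))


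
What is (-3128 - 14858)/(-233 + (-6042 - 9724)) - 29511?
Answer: -472128503/15999 ≈ -29510.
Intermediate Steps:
(-3128 - 14858)/(-233 + (-6042 - 9724)) - 29511 = -17986/(-233 - 15766) - 29511 = -17986/(-15999) - 29511 = -17986*(-1/15999) - 29511 = 17986/15999 - 29511 = -472128503/15999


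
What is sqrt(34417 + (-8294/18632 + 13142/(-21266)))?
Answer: sqrt(1722955705391365277)/7075502 ≈ 185.52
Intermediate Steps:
sqrt(34417 + (-8294/18632 + 13142/(-21266))) = sqrt(34417 + (-8294*1/18632 + 13142*(-1/21266))) = sqrt(34417 + (-4147/9316 - 6571/10633)) = sqrt(34417 - 105310487/99057028) = sqrt(3409140422189/99057028) = sqrt(1722955705391365277)/7075502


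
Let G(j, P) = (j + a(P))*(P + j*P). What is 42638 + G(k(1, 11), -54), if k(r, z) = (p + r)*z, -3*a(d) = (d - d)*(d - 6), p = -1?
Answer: 42638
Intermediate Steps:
a(d) = 0 (a(d) = -(d - d)*(d - 6)/3 = -0*(-6 + d) = -1/3*0 = 0)
k(r, z) = z*(-1 + r) (k(r, z) = (-1 + r)*z = z*(-1 + r))
G(j, P) = j*(P + P*j) (G(j, P) = (j + 0)*(P + j*P) = j*(P + P*j))
42638 + G(k(1, 11), -54) = 42638 - 54*11*(-1 + 1)*(1 + 11*(-1 + 1)) = 42638 - 54*11*0*(1 + 11*0) = 42638 - 54*0*(1 + 0) = 42638 - 54*0*1 = 42638 + 0 = 42638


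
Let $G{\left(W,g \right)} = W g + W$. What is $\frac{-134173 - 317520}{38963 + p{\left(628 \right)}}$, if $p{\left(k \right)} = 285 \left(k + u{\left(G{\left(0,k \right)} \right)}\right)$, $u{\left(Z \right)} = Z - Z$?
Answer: $- \frac{41063}{19813} \approx -2.0725$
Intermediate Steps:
$G{\left(W,g \right)} = W + W g$
$u{\left(Z \right)} = 0$
$p{\left(k \right)} = 285 k$ ($p{\left(k \right)} = 285 \left(k + 0\right) = 285 k$)
$\frac{-134173 - 317520}{38963 + p{\left(628 \right)}} = \frac{-134173 - 317520}{38963 + 285 \cdot 628} = - \frac{451693}{38963 + 178980} = - \frac{451693}{217943} = \left(-451693\right) \frac{1}{217943} = - \frac{41063}{19813}$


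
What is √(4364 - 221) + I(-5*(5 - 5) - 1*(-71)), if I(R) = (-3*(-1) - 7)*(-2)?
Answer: 8 + √4143 ≈ 72.366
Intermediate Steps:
I(R) = 8 (I(R) = (3 - 7)*(-2) = -4*(-2) = 8)
√(4364 - 221) + I(-5*(5 - 5) - 1*(-71)) = √(4364 - 221) + 8 = √4143 + 8 = 8 + √4143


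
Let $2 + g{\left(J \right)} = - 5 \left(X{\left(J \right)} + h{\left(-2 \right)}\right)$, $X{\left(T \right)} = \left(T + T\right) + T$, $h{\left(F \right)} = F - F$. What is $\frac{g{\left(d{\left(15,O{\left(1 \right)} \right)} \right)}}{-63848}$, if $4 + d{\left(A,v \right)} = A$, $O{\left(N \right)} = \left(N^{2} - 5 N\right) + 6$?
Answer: $\frac{167}{63848} \approx 0.0026156$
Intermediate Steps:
$O{\left(N \right)} = 6 + N^{2} - 5 N$
$h{\left(F \right)} = 0$
$d{\left(A,v \right)} = -4 + A$
$X{\left(T \right)} = 3 T$ ($X{\left(T \right)} = 2 T + T = 3 T$)
$g{\left(J \right)} = -2 - 15 J$ ($g{\left(J \right)} = -2 - 5 \left(3 J + 0\right) = -2 - 5 \cdot 3 J = -2 - 15 J$)
$\frac{g{\left(d{\left(15,O{\left(1 \right)} \right)} \right)}}{-63848} = \frac{-2 - 15 \left(-4 + 15\right)}{-63848} = \left(-2 - 165\right) \left(- \frac{1}{63848}\right) = \left(-167\right) \left(- \frac{1}{63848}\right) = \frac{167}{63848}$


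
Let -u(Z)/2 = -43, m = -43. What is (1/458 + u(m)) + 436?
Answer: 239077/458 ≈ 522.00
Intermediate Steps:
u(Z) = 86 (u(Z) = -2*(-43) = 86)
(1/458 + u(m)) + 436 = (1/458 + 86) + 436 = 39389/458 + 436 = 239077/458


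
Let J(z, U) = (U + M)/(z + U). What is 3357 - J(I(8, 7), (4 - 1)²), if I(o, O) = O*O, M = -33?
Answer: 97365/29 ≈ 3357.4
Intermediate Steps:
I(o, O) = O²
J(z, U) = (-33 + U)/(U + z) (J(z, U) = (U - 33)/(z + U) = (-33 + U)/(U + z))
3357 - J(I(8, 7), (4 - 1)²) = 3357 - (-33 + (4 - 1)²)/((4 - 1)² + 7²) = 3357 - (-33 + 3²)/(3² + 49) = 3357 - (-33 + 9)/(9 + 49) = 3357 - (-24)/58 = 3357 - 1*(-12/29) = 3357 + 12/29 = 97365/29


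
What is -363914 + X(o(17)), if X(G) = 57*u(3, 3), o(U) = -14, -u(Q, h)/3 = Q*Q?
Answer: -365453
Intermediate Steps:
u(Q, h) = -3*Q**2 (u(Q, h) = -3*Q*Q = -3*Q**2)
X(G) = -1539 (X(G) = 57*(-3*3**2) = 57*(-3*9) = 57*(-27) = -1539)
-363914 + X(o(17)) = -363914 - 1539 = -365453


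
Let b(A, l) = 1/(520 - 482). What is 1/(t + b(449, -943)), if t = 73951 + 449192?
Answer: 38/19879435 ≈ 1.9115e-6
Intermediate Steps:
b(A, l) = 1/38
t = 523143
1/(t + b(449, -943)) = 1/(523143 + 1/38) = 1/(19879435/38) = 38/19879435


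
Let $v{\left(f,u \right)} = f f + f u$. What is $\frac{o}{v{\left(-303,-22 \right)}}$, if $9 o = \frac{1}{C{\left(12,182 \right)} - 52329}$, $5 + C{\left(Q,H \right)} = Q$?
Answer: $- \frac{1}{46371680550} \approx -2.1565 \cdot 10^{-11}$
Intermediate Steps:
$C{\left(Q,H \right)} = -5 + Q$
$v{\left(f,u \right)} = f^{2} + f u$
$o = - \frac{1}{470898}$ ($o = \frac{1}{9 \left(\left(-5 + 12\right) - 52329\right)} = \frac{1}{9 \left(7 - 52329\right)} = \frac{1}{9 \left(-52322\right)} = \frac{1}{9} \left(- \frac{1}{52322}\right) = - \frac{1}{470898} \approx -2.1236 \cdot 10^{-6}$)
$\frac{o}{v{\left(-303,-22 \right)}} = - \frac{1}{470898 \left(- 303 \left(-303 - 22\right)\right)} = - \frac{1}{470898 \left(\left(-303\right) \left(-325\right)\right)} = - \frac{1}{470898 \cdot 98475} = \left(- \frac{1}{470898}\right) \frac{1}{98475} = - \frac{1}{46371680550}$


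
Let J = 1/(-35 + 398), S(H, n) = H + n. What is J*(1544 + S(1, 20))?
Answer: 1565/363 ≈ 4.3113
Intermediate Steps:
J = 1/363 ≈ 0.0027548
J*(1544 + S(1, 20)) = (1544 + (1 + 20))/363 = (1544 + 21)/363 = (1/363)*1565 = 1565/363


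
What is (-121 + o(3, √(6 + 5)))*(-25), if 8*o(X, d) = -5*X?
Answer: 24575/8 ≈ 3071.9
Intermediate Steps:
o(X, d) = -5*X/8 (o(X, d) = (-5*X)/8 = -5*X/8)
(-121 + o(3, √(6 + 5)))*(-25) = (-121 - 5/8*3)*(-25) = (-121 - 15/8)*(-25) = -983/8*(-25) = 24575/8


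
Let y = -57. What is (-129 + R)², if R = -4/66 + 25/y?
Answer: 6592790416/393129 ≈ 16770.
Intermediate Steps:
R = -313/627 (R = -4/66 + 25/(-57) = -4*1/66 + 25*(-1/57) = -2/33 - 25/57 = -313/627 ≈ -0.49920)
(-129 + R)² = (-129 - 313/627)² = (-81196/627)² = 6592790416/393129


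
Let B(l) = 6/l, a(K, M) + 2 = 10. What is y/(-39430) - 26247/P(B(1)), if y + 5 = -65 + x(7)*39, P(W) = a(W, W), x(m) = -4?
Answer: -517458701/157720 ≈ -3280.9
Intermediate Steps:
a(K, M) = 8 (a(K, M) = -2 + 10 = 8)
P(W) = 8
y = -226 (y = -5 + (-65 - 4*39) = -5 + (-65 - 156) = -5 - 221 = -226)
y/(-39430) - 26247/P(B(1)) = -226/(-39430) - 26247/8 = -226*(-1/39430) - 26247*1/8 = 113/19715 - 26247/8 = -517458701/157720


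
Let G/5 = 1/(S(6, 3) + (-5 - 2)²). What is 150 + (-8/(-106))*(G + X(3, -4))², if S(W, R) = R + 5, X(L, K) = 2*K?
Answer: 26643154/172197 ≈ 154.72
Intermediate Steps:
S(W, R) = 5 + R
G = 5/57 (G = 5/((5 + 3) + (-5 - 2)²) = 5/(8 + (-7)²) = 5/(8 + 49) = 5/57 ≈ 0.087719)
150 + (-8/(-106))*(G + X(3, -4))² = 150 + (-8/(-106))*(5/57 + 2*(-4))² = 150 + (-8*(-1/106))*(5/57 - 8)² = 150 + 4*(-451/57)²/53 = 150 + (4/53)*(203401/3249) = 150 + 813604/172197 = 26643154/172197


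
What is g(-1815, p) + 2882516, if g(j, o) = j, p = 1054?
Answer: 2880701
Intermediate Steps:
g(-1815, p) + 2882516 = -1815 + 2882516 = 2880701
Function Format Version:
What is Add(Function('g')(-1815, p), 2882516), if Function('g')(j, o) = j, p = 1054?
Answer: 2880701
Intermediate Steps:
Add(Function('g')(-1815, p), 2882516) = Add(-1815, 2882516) = 2880701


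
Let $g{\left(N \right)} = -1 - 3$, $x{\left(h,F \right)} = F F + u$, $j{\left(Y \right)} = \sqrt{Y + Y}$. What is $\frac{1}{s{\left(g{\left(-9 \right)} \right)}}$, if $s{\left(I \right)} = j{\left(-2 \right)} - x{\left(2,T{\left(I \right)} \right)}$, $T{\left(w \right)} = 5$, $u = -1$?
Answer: $- \frac{6}{145} - \frac{i}{290} \approx -0.041379 - 0.0034483 i$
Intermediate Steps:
$j{\left(Y \right)} = \sqrt{2} \sqrt{Y}$ ($j{\left(Y \right)} = \sqrt{2 Y} = \sqrt{2} \sqrt{Y}$)
$x{\left(h,F \right)} = -1 + F^{2}$ ($x{\left(h,F \right)} = F F - 1 = F^{2} - 1 = -1 + F^{2}$)
$g{\left(N \right)} = -4$
$s{\left(I \right)} = -24 + 2 i$ ($s{\left(I \right)} = \sqrt{2} \sqrt{-2} - \left(-1 + 5^{2}\right) = \sqrt{2} i \sqrt{2} - \left(-1 + 25\right) = 2 i - 24 = -24 + 2 i$)
$\frac{1}{s{\left(g{\left(-9 \right)} \right)}} = \frac{1}{-24 + 2 i} = \frac{-24 - 2 i}{580}$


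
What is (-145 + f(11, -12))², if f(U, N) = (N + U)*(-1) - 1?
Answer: 21025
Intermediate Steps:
f(U, N) = -1 - N - U (f(U, N) = (-N - U) - 1 = -1 - N - U)
(-145 + f(11, -12))² = (-145 + (-1 - 1*(-12) - 1*11))² = (-145 + (-1 + 12 - 11))² = (-145 + 0)² = (-145)² = 21025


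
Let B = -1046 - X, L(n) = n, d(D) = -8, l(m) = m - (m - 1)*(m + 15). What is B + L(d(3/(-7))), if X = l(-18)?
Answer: -979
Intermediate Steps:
l(m) = m - (-1 + m)*(15 + m)
X = -75 (X = 15 - 1*(-18)**2 - 13*(-18) = 15 - 1*324 + 234 = 15 - 324 + 234 = -75)
B = -971 (B = -1046 - 1*(-75) = -1046 + 75 = -971)
B + L(d(3/(-7))) = -971 - 8 = -979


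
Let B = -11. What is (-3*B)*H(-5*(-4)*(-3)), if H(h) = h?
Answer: -1980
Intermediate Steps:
(-3*B)*H(-5*(-4)*(-3)) = (-3*(-11))*(-5*(-4)*(-3)) = 33*(20*(-3)) = 33*(-60) = -1980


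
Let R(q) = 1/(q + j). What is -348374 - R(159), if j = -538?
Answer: -132033745/379 ≈ -3.4837e+5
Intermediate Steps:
R(q) = 1/(-538 + q) (R(q) = 1/(q - 538) = 1/(-538 + q))
-348374 - R(159) = -348374 - 1/(-538 + 159) = -348374 - 1/(-379) = -348374 - 1*(-1/379) = -348374 + 1/379 = -132033745/379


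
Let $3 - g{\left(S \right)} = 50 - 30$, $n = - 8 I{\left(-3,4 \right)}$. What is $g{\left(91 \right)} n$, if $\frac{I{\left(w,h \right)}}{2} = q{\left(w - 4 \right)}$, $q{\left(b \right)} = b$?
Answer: $-1904$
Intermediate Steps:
$I{\left(w,h \right)} = -8 + 2 w$ ($I{\left(w,h \right)} = 2 \left(w - 4\right) = 2 \left(-4 + w\right) = -8 + 2 w$)
$n = 112$ ($n = - 8 \left(-8 + 2 \left(-3\right)\right) = - 8 \left(-8 - 6\right) = \left(-8\right) \left(-14\right) = 112$)
$g{\left(S \right)} = -17$ ($g{\left(S \right)} = 3 - \left(50 - 30\right) = 3 - 20 = -17$)
$g{\left(91 \right)} n = \left(-17\right) 112 = -1904$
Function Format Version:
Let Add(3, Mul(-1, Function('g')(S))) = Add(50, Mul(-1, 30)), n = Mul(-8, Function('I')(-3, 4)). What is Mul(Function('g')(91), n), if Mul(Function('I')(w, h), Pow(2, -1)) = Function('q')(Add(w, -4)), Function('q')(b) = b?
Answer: -1904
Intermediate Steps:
Function('I')(w, h) = Add(-8, Mul(2, w)) (Function('I')(w, h) = Mul(2, Add(w, -4)) = Mul(2, Add(-4, w)) = Add(-8, Mul(2, w)))
n = 112 (n = Mul(-8, Add(-8, Mul(2, -3))) = Mul(-8, Add(-8, -6)) = Mul(-8, -14) = 112)
Function('g')(S) = -17 (Function('g')(S) = Add(3, Mul(-1, Add(50, Mul(-1, 30)))) = Add(3, Mul(-1, Add(50, -30))) = Add(3, Mul(-1, 20)) = Add(3, -20) = -17)
Mul(Function('g')(91), n) = Mul(-17, 112) = -1904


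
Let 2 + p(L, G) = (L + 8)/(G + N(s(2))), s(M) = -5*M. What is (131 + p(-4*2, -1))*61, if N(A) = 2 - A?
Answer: 7869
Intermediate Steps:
p(L, G) = -2 + (8 + L)/(12 + G) (p(L, G) = -2 + (L + 8)/(G + (2 - (-5)*2)) = -2 + (8 + L)/(G + (2 - 1*(-10))) = -2 + (8 + L)/(G + (2 + 10)) = -2 + (8 + L)/(G + 12) = -2 + (8 + L)/(12 + G))
(131 + p(-4*2, -1))*61 = (131 + (-16 - 4*2 - 2*(-1))/(12 - 1))*61 = (131 + (-16 - 8 + 2)/11)*61 = (131 + (1/11)*(-22))*61 = (131 - 2)*61 = 129*61 = 7869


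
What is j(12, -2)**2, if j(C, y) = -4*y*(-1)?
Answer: 64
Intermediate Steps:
j(C, y) = 4*y
j(12, -2)**2 = (4*(-2))**2 = (-8)**2 = 64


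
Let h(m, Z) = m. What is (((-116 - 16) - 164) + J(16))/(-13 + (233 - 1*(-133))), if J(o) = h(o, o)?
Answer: -280/353 ≈ -0.79320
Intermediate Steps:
J(o) = o
(((-116 - 16) - 164) + J(16))/(-13 + (233 - 1*(-133))) = (((-116 - 16) - 164) + 16)/(-13 + (233 - 1*(-133))) = ((-132 - 164) + 16)/(-13 + (233 + 133)) = (-296 + 16)/(-13 + 366) = -280/353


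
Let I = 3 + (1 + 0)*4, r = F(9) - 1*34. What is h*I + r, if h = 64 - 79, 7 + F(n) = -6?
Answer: -152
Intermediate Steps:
F(n) = -13 (F(n) = -7 - 6 = -13)
h = -15
r = -47 (r = -13 - 1*34 = -13 - 34 = -47)
I = 7 (I = 3 + 1*4 = 3 + 4 = 7)
h*I + r = -15*7 - 47 = -105 - 47 = -152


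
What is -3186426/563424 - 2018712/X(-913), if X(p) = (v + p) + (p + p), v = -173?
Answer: 5875582903/8545264 ≈ 687.58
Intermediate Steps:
X(p) = -173 + 3*p (X(p) = (-173 + p) + (p + p) = (-173 + p) + 2*p = -173 + 3*p)
-3186426/563424 - 2018712/X(-913) = -3186426/563424 - 2018712/(-173 + 3*(-913)) = -3186426*1/563424 - 2018712/(-173 - 2739) = -531071/93904 - 2018712/(-2912) = -531071/93904 - 2018712*(-1/2912) = -531071/93904 + 252339/364 = 5875582903/8545264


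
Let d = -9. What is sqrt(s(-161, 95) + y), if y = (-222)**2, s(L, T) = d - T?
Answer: 2*sqrt(12295) ≈ 221.77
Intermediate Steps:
s(L, T) = -9 - T
y = 49284
sqrt(s(-161, 95) + y) = sqrt((-9 - 1*95) + 49284) = sqrt((-9 - 95) + 49284) = sqrt(-104 + 49284) = sqrt(49180) = 2*sqrt(12295)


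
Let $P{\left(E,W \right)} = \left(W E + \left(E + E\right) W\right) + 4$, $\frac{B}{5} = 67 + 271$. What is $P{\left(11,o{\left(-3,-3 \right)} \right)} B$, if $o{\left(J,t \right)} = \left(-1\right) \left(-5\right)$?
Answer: $285610$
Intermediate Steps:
$o{\left(J,t \right)} = 5$
$B = 1690$ ($B = 5 \left(67 + 271\right) = 5 \cdot 338 = 1690$)
$P{\left(E,W \right)} = 4 + 3 E W$ ($P{\left(E,W \right)} = \left(E W + 2 E W\right) + 4 = 3 E W + 4 = 4 + 3 E W$)
$P{\left(11,o{\left(-3,-3 \right)} \right)} B = \left(4 + 3 \cdot 11 \cdot 5\right) 1690 = \left(4 + 165\right) 1690 = 169 \cdot 1690 = 285610$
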